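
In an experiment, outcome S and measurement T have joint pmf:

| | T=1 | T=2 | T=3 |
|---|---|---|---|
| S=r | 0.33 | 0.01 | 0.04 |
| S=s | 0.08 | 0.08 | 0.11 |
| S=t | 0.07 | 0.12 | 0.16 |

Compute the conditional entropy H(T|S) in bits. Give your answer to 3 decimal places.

1.201 bits

Chain rule: H(T|S) = H(S,T) − H(S).
Marginals: p(S) = (0.3800, 0.2700, 0.3500), p(T) = (0.4800, 0.2100, 0.3100).
H(S,T) = 2.7720 bits; H(S) = 1.5706 bits.
H(T|S) = 2.7720 − 1.5706 = 1.201 bits.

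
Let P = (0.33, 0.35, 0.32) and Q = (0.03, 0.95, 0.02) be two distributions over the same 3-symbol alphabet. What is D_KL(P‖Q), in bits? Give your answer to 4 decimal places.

1.9174 bits

D(P‖Q) = Σ p·log₂(p/q).
  0.33·log₂(0.33/0.03) = 1.14161
  0.35·log₂(0.35/0.95) = -0.50420
  0.32·log₂(0.32/0.02) = 1.28000
D(P‖Q) = 1.9174 bits.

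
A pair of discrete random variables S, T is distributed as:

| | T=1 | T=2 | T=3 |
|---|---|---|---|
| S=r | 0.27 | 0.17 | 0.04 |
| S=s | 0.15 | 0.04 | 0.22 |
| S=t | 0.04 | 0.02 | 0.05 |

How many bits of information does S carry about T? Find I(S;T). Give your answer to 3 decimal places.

0.191 bits

Marginals: p(S) = (0.4800, 0.4100, 0.1100), p(T) = (0.4600, 0.2300, 0.3100).
I(S;T) = H(S) + H(T) − H(S,T).
H(S) = 1.3859, H(T) = 1.5268, H(S,T) = 2.7220.
I(S;T) = 1.3859 + 1.5268 − 2.7220 = 0.191 bits.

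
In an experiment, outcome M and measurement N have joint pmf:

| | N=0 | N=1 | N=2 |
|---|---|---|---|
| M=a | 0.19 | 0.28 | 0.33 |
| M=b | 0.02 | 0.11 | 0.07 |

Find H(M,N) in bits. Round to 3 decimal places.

2.229 bits

H(M,N) = −Σ p(x,y)·log₂ p(x,y) over all 6 cells.
  cell (a,0): −0.19·log₂0.19 = 0.4552
  cell (a,1): −0.28·log₂0.28 = 0.5142
  cell (a,2): −0.33·log₂0.33 = 0.5278
  cell (b,0): −0.02·log₂0.02 = 0.1129
  cell (b,1): −0.11·log₂0.11 = 0.3503
  cell (b,2): −0.07·log₂0.07 = 0.2686
Sum = 2.229 bits.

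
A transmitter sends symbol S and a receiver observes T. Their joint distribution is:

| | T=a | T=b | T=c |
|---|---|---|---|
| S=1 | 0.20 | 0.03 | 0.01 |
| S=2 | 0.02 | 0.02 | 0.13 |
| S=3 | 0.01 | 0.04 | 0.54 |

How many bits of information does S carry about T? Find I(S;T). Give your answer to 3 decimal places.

0.533 bits

Marginals: p(S) = (0.2400, 0.1700, 0.5900), p(T) = (0.2300, 0.0900, 0.6800).
I(S;T) = Σ p(x,y)·log₂[p(x,y)/(p(x)p(y))].
  (1,a): 0.20·log₂(3.6232) = 0.3715
  (1,b): 0.03·log₂(1.3889) = 0.0142
  (1,c): 0.01·log₂(0.0613) = -0.0403
  (2,a): 0.02·log₂(0.5115) = -0.0193
  (2,b): 0.02·log₂(1.3072) = 0.0077
  (2,c): 0.13·log₂(1.1246) = 0.0220
  (3,a): 0.01·log₂(0.0737) = -0.0376
  (3,b): 0.04·log₂(0.7533) = -0.0163
  (3,c): 0.54·log₂(1.3460) = 0.2315
Sum = 0.533 bits.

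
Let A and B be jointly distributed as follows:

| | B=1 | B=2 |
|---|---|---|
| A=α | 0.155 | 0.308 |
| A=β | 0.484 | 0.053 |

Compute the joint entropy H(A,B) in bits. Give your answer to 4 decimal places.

1.6715 bits

H(A,B) = −Σ p(x,y)·log₂ p(x,y) over all 4 cells.
  cell (α,1): −0.155·log₂0.155 = 0.41690
  cell (α,2): −0.308·log₂0.308 = 0.52329
  cell (β,1): −0.484·log₂0.484 = 0.50671
  cell (β,2): −0.053·log₂0.053 = 0.22461
Sum = 1.6715 bits.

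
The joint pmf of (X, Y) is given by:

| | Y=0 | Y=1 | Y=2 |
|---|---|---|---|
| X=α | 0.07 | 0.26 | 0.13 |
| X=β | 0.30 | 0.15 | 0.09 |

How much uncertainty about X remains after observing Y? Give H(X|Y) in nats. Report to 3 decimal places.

Marginals: p(X) = (0.4600, 0.5400), p(Y) = (0.3700, 0.4100, 0.2200).
H(X|Y) = Σ p(Y) · H(X|Y=·).
  Y=0: p=0.3700, H(X|Y=0) = 0.4850
  Y=1: p=0.4100, H(X|Y=1) = 0.6567
  Y=2: p=0.2200, H(X|Y=2) = 0.6765
Weighted sum = 0.598 nats.

0.598 nats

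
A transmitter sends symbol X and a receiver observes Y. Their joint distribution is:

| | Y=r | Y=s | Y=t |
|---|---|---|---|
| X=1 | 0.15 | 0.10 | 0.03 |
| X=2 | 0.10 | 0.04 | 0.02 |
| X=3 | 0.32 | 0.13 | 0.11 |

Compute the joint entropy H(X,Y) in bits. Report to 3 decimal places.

2.784 bits

H(X,Y) = −Σ p(x,y)·log₂ p(x,y) over all 9 cells.
  cell (1,r): −0.15·log₂0.15 = 0.4105
  cell (1,s): −0.10·log₂0.10 = 0.3322
  cell (1,t): −0.03·log₂0.03 = 0.1518
  cell (2,r): −0.10·log₂0.10 = 0.3322
  cell (2,s): −0.04·log₂0.04 = 0.1858
  cell (2,t): −0.02·log₂0.02 = 0.1129
  cell (3,r): −0.32·log₂0.32 = 0.5260
  cell (3,s): −0.13·log₂0.13 = 0.3826
  cell (3,t): −0.11·log₂0.11 = 0.3503
Sum = 2.784 bits.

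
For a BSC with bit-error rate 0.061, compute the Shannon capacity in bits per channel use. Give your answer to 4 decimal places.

0.6686 bits

Binary symmetric channel: C = 1 − h₂(ε) where h₂ is the binary entropy function.
h₂(0.061) = −0.061·log₂0.061 − 0.939·log₂0.939 = 0.3314.
C = 1 − 0.3314 = 0.6686 bits per channel use.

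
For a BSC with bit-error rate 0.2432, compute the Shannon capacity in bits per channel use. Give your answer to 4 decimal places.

0.1997 bits

Binary symmetric channel: C = 1 − h₂(ε) where h₂ is the binary entropy function.
h₂(0.2432) = −0.2432·log₂0.2432 − 0.7568·log₂0.7568 = 0.8003.
C = 1 − 0.8003 = 0.1997 bits per channel use.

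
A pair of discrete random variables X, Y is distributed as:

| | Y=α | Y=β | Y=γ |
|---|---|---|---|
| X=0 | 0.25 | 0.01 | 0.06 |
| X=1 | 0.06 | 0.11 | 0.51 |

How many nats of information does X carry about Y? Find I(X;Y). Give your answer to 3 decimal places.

0.248 nats

Marginals: p(X) = (0.3200, 0.6800), p(Y) = (0.3100, 0.1200, 0.5700).
I(X;Y) = H(X) + H(Y) − H(X,Y).
H(X) = 0.6269, H(Y) = 0.9379, H(X,Y) = 1.3164.
I(X;Y) = 0.6269 + 0.9379 − 1.3164 = 0.248 nats.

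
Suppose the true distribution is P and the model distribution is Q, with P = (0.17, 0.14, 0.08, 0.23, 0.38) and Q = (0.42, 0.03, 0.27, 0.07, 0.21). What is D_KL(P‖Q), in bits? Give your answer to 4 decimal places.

0.6688 bits

D(P‖Q) = Σ p·log₂(p/q).
  0.17·log₂(0.17/0.42) = -0.22183
  0.14·log₂(0.14/0.03) = 0.31113
  0.08·log₂(0.08/0.27) = -0.14039
  0.23·log₂(0.23/0.07) = 0.39473
  0.38·log₂(0.38/0.21) = 0.32513
D(P‖Q) = 0.6688 bits.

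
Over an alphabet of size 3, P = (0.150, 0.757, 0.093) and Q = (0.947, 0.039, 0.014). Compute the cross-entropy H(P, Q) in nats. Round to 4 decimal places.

2.8610 nats

H(P,Q) = −Σ p·ln q.
  −0.150·ln(0.947) = 0.00817
  −0.757·ln(0.039) = 2.45585
  −0.093·ln(0.014) = 0.39699
H(P,Q) = 2.8610 nats.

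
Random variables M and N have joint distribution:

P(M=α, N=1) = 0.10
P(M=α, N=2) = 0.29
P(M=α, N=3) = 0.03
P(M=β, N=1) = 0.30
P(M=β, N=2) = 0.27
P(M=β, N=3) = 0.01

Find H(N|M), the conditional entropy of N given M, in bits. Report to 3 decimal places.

Marginals: p(M) = (0.4200, 0.5800), p(N) = (0.4000, 0.5600, 0.0400).
H(N|M) = Σ p(M) · H(N|M=·).
  M=α: p=0.4200, H(N|M=α) = 1.1339
  M=β: p=0.5800, H(N|M=β) = 1.1065
Weighted sum = 1.118 bits.

1.118 bits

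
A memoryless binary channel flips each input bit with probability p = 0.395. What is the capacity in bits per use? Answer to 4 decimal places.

0.0320 bits

Binary symmetric channel: C = 1 − h₂(ε) where h₂ is the binary entropy function.
h₂(0.395) = −0.395·log₂0.395 − 0.605·log₂0.605 = 0.9680.
C = 1 − 0.9680 = 0.0320 bits per channel use.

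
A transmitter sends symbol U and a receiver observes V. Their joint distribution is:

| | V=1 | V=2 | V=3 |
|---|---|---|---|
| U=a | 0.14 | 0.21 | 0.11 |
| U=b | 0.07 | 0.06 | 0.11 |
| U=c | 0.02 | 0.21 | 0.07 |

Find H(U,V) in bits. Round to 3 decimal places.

2.937 bits

H(U,V) = −Σ p(x,y)·log₂ p(x,y) over all 9 cells.
  cell (a,1): −0.14·log₂0.14 = 0.3971
  cell (a,2): −0.21·log₂0.21 = 0.4728
  cell (a,3): −0.11·log₂0.11 = 0.3503
  cell (b,1): −0.07·log₂0.07 = 0.2686
  cell (b,2): −0.06·log₂0.06 = 0.2435
  cell (b,3): −0.11·log₂0.11 = 0.3503
  cell (c,1): −0.02·log₂0.02 = 0.1129
  cell (c,2): −0.21·log₂0.21 = 0.4728
  cell (c,3): −0.07·log₂0.07 = 0.2686
Sum = 2.937 bits.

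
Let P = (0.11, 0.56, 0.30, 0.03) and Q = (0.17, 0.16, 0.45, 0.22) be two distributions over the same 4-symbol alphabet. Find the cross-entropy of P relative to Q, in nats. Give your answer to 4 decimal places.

1.5061 nats

H(P,Q) = −Σ p·ln q.
  −0.11·ln(0.17) = 0.19492
  −0.56·ln(0.16) = 1.02625
  −0.30·ln(0.45) = 0.23955
  −0.03·ln(0.22) = 0.04542
H(P,Q) = 1.5061 nats.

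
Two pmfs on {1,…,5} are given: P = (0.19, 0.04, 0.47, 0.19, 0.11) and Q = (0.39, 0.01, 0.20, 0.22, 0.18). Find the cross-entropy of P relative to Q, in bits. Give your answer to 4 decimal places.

H(P,Q) = −Σ p·log₂ q.
  −0.19·log₂(0.39) = 0.25811
  −0.04·log₂(0.01) = 0.26575
  −0.47·log₂(0.20) = 1.09131
  −0.19·log₂(0.22) = 0.41504
  −0.11·log₂(0.18) = 0.27213
H(P,Q) = 2.3023 bits.

2.3023 bits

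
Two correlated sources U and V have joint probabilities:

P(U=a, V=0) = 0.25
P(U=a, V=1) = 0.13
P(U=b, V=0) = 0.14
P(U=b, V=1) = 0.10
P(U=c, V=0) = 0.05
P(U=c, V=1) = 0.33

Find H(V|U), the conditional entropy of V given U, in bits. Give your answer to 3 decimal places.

0.801 bits

Marginals: p(U) = (0.3800, 0.2400, 0.3800), p(V) = (0.4400, 0.5600).
H(V|U) = Σ p(U) · H(V|U=·).
  U=a: p=0.3800, H(V|U=a) = 0.9268
  U=b: p=0.2400, H(V|U=b) = 0.9799
  U=c: p=0.3800, H(V|U=c) = 0.5618
Weighted sum = 0.801 bits.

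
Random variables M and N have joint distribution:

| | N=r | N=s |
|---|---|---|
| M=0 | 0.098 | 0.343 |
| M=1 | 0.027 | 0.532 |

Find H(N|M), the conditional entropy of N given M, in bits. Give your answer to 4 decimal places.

Marginals: p(M) = (0.4410, 0.5590), p(N) = (0.1250, 0.8750).
H(N|M) = Σ p(M) · H(N|M=·).
  M=0: p=0.4410, H(N|M=0) = 0.7642
  M=1: p=0.5590, H(N|M=1) = 0.2791
Weighted sum = 0.4930 bits.

0.4930 bits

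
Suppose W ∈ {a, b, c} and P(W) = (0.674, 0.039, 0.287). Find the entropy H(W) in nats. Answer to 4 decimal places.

0.7507 nats

H(W) = −Σ p·ln p.
  −(0.674)·ln(0.674) = 0.26591
  −(0.039)·ln(0.039) = 0.12652
  −(0.287)·ln(0.287) = 0.35825
Sum: 0.26591 + 0.12652 + 0.35825 = 0.7507 nats.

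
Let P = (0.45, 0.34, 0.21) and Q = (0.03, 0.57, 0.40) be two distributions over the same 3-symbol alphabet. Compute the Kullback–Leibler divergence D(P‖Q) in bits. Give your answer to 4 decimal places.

D(P‖Q) = Σ p·log₂(p/q).
  0.45·log₂(0.45/0.03) = 1.75810
  0.34·log₂(0.34/0.57) = -0.25345
  0.21·log₂(0.21/0.40) = -0.19522
D(P‖Q) = 1.3094 bits.

1.3094 bits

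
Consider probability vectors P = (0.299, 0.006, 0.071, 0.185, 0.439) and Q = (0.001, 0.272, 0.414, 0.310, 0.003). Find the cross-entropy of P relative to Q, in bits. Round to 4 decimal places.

H(P,Q) = −Σ p·log₂ q.
  −0.299·log₂(0.001) = 2.97977
  −0.006·log₂(0.272) = 0.01127
  −0.071·log₂(0.414) = 0.09033
  −0.185·log₂(0.310) = 0.31259
  −0.439·log₂(0.003) = 3.67918
H(P,Q) = 7.0731 bits.

7.0731 bits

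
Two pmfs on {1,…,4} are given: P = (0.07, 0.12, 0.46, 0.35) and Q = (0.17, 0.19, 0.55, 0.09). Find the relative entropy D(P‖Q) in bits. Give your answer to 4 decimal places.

D(P‖Q) = Σ p·log₂(p/q).
  0.07·log₂(0.07/0.17) = -0.08961
  0.12·log₂(0.12/0.19) = -0.07956
  0.46·log₂(0.46/0.55) = -0.11859
  0.35·log₂(0.35/0.09) = 0.68578
D(P‖Q) = 0.3980 bits.

0.3980 bits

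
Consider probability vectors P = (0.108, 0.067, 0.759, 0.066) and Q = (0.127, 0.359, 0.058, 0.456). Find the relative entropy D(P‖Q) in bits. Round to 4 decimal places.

2.4443 bits

D(P‖Q) = Σ p·log₂(p/q).
  0.108·log₂(0.108/0.127) = -0.02525
  0.067·log₂(0.067/0.359) = -0.16226
  0.759·log₂(0.759/0.058) = 2.81587
  0.066·log₂(0.066/0.456) = -0.18404
D(P‖Q) = 2.4443 bits.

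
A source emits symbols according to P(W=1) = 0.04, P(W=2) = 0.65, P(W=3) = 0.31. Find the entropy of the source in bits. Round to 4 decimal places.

1.1135 bits

H(W) = −Σ p·log₂ p.
  −(0.04)·log₂(0.04) = 0.18575
  −(0.65)·log₂(0.65) = 0.40397
  −(0.31)·log₂(0.31) = 0.52379
Sum: 0.18575 + 0.40397 + 0.52379 = 1.1135 bits.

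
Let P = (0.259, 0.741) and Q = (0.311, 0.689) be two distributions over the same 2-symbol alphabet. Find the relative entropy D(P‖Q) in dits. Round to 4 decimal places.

0.0028 dits

D(P‖Q) = Σ p·log₁₀(p/q).
  0.259·log₁₀(0.259/0.311) = -0.02058
  0.741·log₁₀(0.741/0.689) = 0.02341
D(P‖Q) = 0.0028 dits.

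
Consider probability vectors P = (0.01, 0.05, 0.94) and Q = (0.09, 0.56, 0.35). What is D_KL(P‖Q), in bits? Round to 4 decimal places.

D(P‖Q) = Σ p·log₂(p/q).
  0.01·log₂(0.01/0.09) = -0.03170
  0.05·log₂(0.05/0.56) = -0.17427
  0.94·log₂(0.94/0.35) = 1.33979
D(P‖Q) = 1.1338 bits.

1.1338 bits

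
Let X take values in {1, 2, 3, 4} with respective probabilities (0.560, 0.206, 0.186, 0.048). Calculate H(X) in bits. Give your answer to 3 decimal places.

H(X) = −Σ p·log₂ p.
  −(0.560)·log₂(0.560) = 0.4684
  −(0.206)·log₂(0.206) = 0.4695
  −(0.186)·log₂(0.186) = 0.4514
  −(0.048)·log₂(0.048) = 0.2103
Sum: 0.4684 + 0.4695 + 0.4514 + 0.2103 = 1.600 bits.

1.600 bits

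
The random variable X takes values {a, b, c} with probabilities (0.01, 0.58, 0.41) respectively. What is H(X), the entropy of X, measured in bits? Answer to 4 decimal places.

1.0496 bits

H(X) = −Σ p·log₂ p.
  −(0.01)·log₂(0.01) = 0.06644
  −(0.58)·log₂(0.58) = 0.45581
  −(0.41)·log₂(0.41) = 0.52738
Sum: 0.06644 + 0.45581 + 0.52738 = 1.0496 bits.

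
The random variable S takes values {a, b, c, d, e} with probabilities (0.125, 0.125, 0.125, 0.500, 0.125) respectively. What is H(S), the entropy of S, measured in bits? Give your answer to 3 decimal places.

2.000 bits

H(S) = −Σ p·log₂ p.
  −(0.125)·log₂(0.125) = 0.3750
  −(0.125)·log₂(0.125) = 0.3750
  −(0.125)·log₂(0.125) = 0.3750
  −(0.500)·log₂(0.500) = 0.5000
  −(0.125)·log₂(0.125) = 0.3750
Sum: 0.3750 + 0.3750 + 0.3750 + 0.5000 + 0.3750 = 2.000 bits.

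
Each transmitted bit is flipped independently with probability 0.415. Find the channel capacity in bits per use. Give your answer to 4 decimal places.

0.0209 bits

Binary symmetric channel: C = 1 − h₂(ε) where h₂ is the binary entropy function.
h₂(0.415) = −0.415·log₂0.415 − 0.585·log₂0.585 = 0.9791.
C = 1 − 0.9791 = 0.0209 bits per channel use.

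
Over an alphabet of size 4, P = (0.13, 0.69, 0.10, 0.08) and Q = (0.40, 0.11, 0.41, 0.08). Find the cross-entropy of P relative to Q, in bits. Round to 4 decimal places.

H(P,Q) = −Σ p·log₂ q.
  −0.13·log₂(0.40) = 0.17185
  −0.69·log₂(0.11) = 2.19725
  −0.10·log₂(0.41) = 0.12863
  −0.08·log₂(0.08) = 0.29151
H(P,Q) = 2.7892 bits.

2.7892 bits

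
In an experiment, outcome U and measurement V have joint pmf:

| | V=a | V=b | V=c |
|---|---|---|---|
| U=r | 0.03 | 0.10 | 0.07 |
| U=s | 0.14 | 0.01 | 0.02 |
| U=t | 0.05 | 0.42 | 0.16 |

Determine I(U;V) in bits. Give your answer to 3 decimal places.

Marginals: p(U) = (0.2000, 0.1700, 0.6300), p(V) = (0.2200, 0.5300, 0.2500).
I(U;V) = H(U) + H(V) − H(U,V).
H(U) = 1.3189, H(V) = 1.4660, H(U,V) = 2.4937.
I(U;V) = 1.3189 + 1.4660 − 2.4937 = 0.291 bits.

0.291 bits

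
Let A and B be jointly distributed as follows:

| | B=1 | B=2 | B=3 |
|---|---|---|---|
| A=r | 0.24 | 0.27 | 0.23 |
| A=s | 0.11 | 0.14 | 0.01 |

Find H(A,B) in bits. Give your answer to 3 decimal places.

H(A,B) = −Σ p(x,y)·log₂ p(x,y) over all 6 cells.
  cell (r,1): −0.24·log₂0.24 = 0.4941
  cell (r,2): −0.27·log₂0.27 = 0.5100
  cell (r,3): −0.23·log₂0.23 = 0.4877
  cell (s,1): −0.11·log₂0.11 = 0.3503
  cell (s,2): −0.14·log₂0.14 = 0.3971
  cell (s,3): −0.01·log₂0.01 = 0.0664
Sum = 2.306 bits.

2.306 bits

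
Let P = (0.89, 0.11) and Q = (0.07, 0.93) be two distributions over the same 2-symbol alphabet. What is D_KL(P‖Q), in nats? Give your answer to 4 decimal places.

D(P‖Q) = Σ p·ln(p/q).
  0.89·ln(0.89/0.07) = 2.26303
  0.11·ln(0.11/0.93) = -0.23482
D(P‖Q) = 2.0282 nats.

2.0282 nats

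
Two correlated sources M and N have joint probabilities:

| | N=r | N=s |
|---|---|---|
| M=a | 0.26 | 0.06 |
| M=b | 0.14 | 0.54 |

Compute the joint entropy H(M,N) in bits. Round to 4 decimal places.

1.6260 bits

H(M,N) = −Σ p(x,y)·log₂ p(x,y) over all 4 cells.
  cell (a,r): −0.26·log₂0.26 = 0.50529
  cell (a,s): −0.06·log₂0.06 = 0.24353
  cell (b,r): −0.14·log₂0.14 = 0.39711
  cell (b,s): −0.54·log₂0.54 = 0.48004
Sum = 1.6260 bits.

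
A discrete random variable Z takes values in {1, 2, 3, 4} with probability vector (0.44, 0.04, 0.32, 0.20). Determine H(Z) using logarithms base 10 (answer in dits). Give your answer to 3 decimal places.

H(Z) = −Σ p·log₁₀ p.
  −(0.44)·log₁₀(0.44) = 0.1569
  −(0.04)·log₁₀(0.04) = 0.0559
  −(0.32)·log₁₀(0.32) = 0.1584
  −(0.20)·log₁₀(0.20) = 0.1398
Sum: 0.1569 + 0.0559 + 0.1584 + 0.1398 = 0.511 dits.

0.511 dits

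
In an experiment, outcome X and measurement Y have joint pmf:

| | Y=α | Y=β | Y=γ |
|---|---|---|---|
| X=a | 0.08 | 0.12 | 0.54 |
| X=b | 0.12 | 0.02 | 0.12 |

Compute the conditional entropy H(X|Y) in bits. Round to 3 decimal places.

0.728 bits

Chain rule: H(X|Y) = H(X,Y) − H(Y).
Marginals: p(X) = (0.7400, 0.2600), p(Y) = (0.2000, 0.1400, 0.6600).
H(X,Y) = 1.9856 bits; H(Y) = 1.2571 bits.
H(X|Y) = 1.9856 − 1.2571 = 0.728 bits.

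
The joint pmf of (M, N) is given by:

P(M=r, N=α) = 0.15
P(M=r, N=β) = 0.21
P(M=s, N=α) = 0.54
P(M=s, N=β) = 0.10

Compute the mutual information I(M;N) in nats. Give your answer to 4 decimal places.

0.0972 nats

Marginals: p(M) = (0.3600, 0.6400), p(N) = (0.6900, 0.3100).
I(M;N) = H(M) + H(N) − H(M,N).
H(M) = 0.6534, H(N) = 0.6191, H(M,N) = 1.1753.
I(M;N) = 0.6534 + 0.6191 − 1.1753 = 0.0972 nats.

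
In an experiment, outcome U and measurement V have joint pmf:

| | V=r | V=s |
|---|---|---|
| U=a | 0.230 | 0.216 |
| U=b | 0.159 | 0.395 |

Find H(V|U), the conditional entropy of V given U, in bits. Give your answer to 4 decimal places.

Chain rule: H(V|U) = H(U,V) − H(U).
Marginals: p(U) = (0.4460, 0.5540), p(V) = (0.3890, 0.6110).
H(U,V) = 1.9164 bits; H(U) = 0.9916 bits.
H(V|U) = 1.9164 − 0.9916 = 0.9248 bits.

0.9248 bits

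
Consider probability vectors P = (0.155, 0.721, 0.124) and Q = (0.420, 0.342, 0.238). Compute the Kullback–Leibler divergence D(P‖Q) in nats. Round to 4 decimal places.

D(P‖Q) = Σ p·ln(p/q).
  0.155·ln(0.155/0.420) = -0.15451
  0.721·ln(0.721/0.342) = 0.53774
  0.124·ln(0.124/0.238) = -0.08085
D(P‖Q) = 0.3024 nats.

0.3024 nats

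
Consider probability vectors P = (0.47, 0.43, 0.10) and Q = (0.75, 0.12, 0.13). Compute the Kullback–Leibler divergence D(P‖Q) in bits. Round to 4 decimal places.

0.4370 bits

D(P‖Q) = Σ p·log₂(p/q).
  0.47·log₂(0.47/0.75) = -0.31689
  0.43·log₂(0.43/0.12) = 0.79176
  0.10·log₂(0.10/0.13) = -0.03785
D(P‖Q) = 0.4370 bits.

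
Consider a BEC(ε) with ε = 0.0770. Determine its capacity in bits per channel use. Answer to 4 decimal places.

0.9230 bits

Binary erasure channel: capacity C = 1 − ε.
C = 1 − 0.0770 = 0.9230 bits per channel use.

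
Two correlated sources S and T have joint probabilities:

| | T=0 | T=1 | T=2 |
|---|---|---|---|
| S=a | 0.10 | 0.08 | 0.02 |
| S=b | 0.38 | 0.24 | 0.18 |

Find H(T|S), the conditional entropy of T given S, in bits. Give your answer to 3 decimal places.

1.485 bits

Marginals: p(S) = (0.2000, 0.8000), p(T) = (0.4800, 0.3200, 0.2000).
H(T|S) = Σ p(S) · H(T|S=·).
  S=a: p=0.2000, H(T|S=a) = 1.3610
  S=b: p=0.8000, H(T|S=b) = 1.5154
Weighted sum = 1.485 bits.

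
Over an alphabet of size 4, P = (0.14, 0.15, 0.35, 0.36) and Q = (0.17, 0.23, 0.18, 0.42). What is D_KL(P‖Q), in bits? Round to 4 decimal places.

D(P‖Q) = Σ p·log₂(p/q).
  0.14·log₂(0.14/0.17) = -0.03922
  0.15·log₂(0.15/0.23) = -0.09250
  0.35·log₂(0.35/0.18) = 0.33578
  0.36·log₂(0.36/0.42) = -0.08006
D(P‖Q) = 0.1240 bits.

0.1240 bits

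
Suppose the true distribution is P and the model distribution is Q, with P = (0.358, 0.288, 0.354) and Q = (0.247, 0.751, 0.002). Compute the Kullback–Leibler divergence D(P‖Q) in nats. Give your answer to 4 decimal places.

D(P‖Q) = Σ p·ln(p/q).
  0.358·ln(0.358/0.247) = 0.13287
  0.288·ln(0.288/0.751) = -0.27603
  0.354·ln(0.354/0.002) = 1.83236
D(P‖Q) = 1.6892 nats.

1.6892 nats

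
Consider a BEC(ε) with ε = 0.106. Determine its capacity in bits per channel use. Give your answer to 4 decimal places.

Binary erasure channel: capacity C = 1 − ε.
C = 1 − 0.106 = 0.8940 bits per channel use.

0.8940 bits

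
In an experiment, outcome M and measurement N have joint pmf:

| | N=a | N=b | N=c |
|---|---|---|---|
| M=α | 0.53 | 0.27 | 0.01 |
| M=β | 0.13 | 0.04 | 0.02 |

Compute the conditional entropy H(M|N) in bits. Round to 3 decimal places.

Chain rule: H(M|N) = H(M,N) − H(N).
Marginals: p(M) = (0.8100, 0.1900), p(N) = (0.6600, 0.3100, 0.0300).
H(M,N) = 1.7432 bits; H(N) = 1.0712 bits.
H(M|N) = 1.7432 − 1.0712 = 0.672 bits.

0.672 bits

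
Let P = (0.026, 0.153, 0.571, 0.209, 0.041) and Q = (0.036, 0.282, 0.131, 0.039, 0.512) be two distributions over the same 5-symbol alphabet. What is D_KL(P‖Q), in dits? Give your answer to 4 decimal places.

D(P‖Q) = Σ p·log₁₀(p/q).
  0.026·log₁₀(0.026/0.036) = -0.00367
  0.153·log₁₀(0.153/0.282) = -0.04063
  0.571·log₁₀(0.571/0.131) = 0.36508
  0.209·log₁₀(0.209/0.039) = 0.15238
  0.041·log₁₀(0.041/0.512) = -0.04496
D(P‖Q) = 0.4282 dits.

0.4282 dits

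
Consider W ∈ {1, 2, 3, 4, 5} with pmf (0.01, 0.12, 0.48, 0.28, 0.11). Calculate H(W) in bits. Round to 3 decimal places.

H(W) = −Σ p·log₂ p.
  −(0.01)·log₂(0.01) = 0.0664
  −(0.12)·log₂(0.12) = 0.3671
  −(0.48)·log₂(0.48) = 0.5083
  −(0.28)·log₂(0.28) = 0.5142
  −(0.11)·log₂(0.11) = 0.3503
Sum: 0.0664 + 0.3671 + 0.5083 + 0.5142 + 0.3503 = 1.806 bits.

1.806 bits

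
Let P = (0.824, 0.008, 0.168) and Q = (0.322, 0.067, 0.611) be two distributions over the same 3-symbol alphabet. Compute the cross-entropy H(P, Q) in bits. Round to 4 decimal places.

H(P,Q) = −Σ p·log₂ q.
  −0.824·log₂(0.322) = 1.34713
  −0.008·log₂(0.067) = 0.03120
  −0.168·log₂(0.611) = 0.11941
H(P,Q) = 1.4977 bits.

1.4977 bits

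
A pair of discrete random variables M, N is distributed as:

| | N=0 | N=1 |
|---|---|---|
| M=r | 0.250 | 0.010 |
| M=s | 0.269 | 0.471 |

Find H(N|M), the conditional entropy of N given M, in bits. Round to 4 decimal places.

0.7609 bits

Marginals: p(M) = (0.2600, 0.7400), p(N) = (0.5190, 0.4810).
H(N|M) = Σ p(M) · H(N|M=·).
  M=r: p=0.2600, H(N|M=r) = 0.2352
  M=s: p=0.7400, H(N|M=s) = 0.9456
Weighted sum = 0.7609 bits.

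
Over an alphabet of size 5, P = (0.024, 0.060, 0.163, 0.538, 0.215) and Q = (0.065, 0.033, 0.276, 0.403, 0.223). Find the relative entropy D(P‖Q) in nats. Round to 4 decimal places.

0.0737 nats

D(P‖Q) = Σ p·ln(p/q).
  0.024·ln(0.024/0.065) = -0.02391
  0.060·ln(0.060/0.033) = 0.03587
  0.163·ln(0.163/0.276) = -0.08584
  0.538·ln(0.538/0.403) = 0.15544
  0.215·ln(0.215/0.223) = -0.00785
D(P‖Q) = 0.0737 nats.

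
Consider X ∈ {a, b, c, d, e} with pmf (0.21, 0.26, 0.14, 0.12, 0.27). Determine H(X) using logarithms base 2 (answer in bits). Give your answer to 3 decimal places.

H(X) = −Σ p·log₂ p.
  −(0.21)·log₂(0.21) = 0.4728
  −(0.26)·log₂(0.26) = 0.5053
  −(0.14)·log₂(0.14) = 0.3971
  −(0.12)·log₂(0.12) = 0.3671
  −(0.27)·log₂(0.27) = 0.5100
Sum: 0.4728 + 0.5053 + 0.3971 + 0.3671 + 0.5100 = 2.252 bits.

2.252 bits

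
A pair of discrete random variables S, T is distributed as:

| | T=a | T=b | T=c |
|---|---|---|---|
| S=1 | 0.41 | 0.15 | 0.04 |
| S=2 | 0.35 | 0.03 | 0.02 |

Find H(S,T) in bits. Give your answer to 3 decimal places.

1.918 bits

H(S,T) = −Σ p(x,y)·log₂ p(x,y) over all 6 cells.
  cell (1,a): −0.41·log₂0.41 = 0.5274
  cell (1,b): −0.15·log₂0.15 = 0.4105
  cell (1,c): −0.04·log₂0.04 = 0.1858
  cell (2,a): −0.35·log₂0.35 = 0.5301
  cell (2,b): −0.03·log₂0.03 = 0.1518
  cell (2,c): −0.02·log₂0.02 = 0.1129
Sum = 1.918 bits.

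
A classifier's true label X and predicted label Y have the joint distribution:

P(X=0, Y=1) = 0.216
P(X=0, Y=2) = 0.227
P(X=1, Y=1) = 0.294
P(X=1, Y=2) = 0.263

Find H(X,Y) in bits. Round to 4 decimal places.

H(X,Y) = −Σ p(x,y)·log₂ p(x,y) over all 4 cells.
  cell (0,1): −0.216·log₂0.216 = 0.47755
  cell (0,2): −0.227·log₂0.227 = 0.48561
  cell (1,1): −0.294·log₂0.294 = 0.51924
  cell (1,2): −0.263·log₂0.263 = 0.50677
Sum = 1.9892 bits.

1.9892 bits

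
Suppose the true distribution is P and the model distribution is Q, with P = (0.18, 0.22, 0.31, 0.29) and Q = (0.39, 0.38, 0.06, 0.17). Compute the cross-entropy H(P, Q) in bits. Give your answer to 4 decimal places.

2.5512 bits

H(P,Q) = −Σ p·log₂ q.
  −0.18·log₂(0.39) = 0.24452
  −0.22·log₂(0.38) = 0.30710
  −0.31·log₂(0.06) = 1.25826
  −0.29·log₂(0.17) = 0.74135
H(P,Q) = 2.5512 bits.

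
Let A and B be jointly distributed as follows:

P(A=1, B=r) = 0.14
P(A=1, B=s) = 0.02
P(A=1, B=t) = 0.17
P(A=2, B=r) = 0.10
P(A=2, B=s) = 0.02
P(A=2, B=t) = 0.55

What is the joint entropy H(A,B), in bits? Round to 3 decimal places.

H(A,B) = −Σ p(x,y)·log₂ p(x,y) over all 6 cells.
  cell (1,r): −0.14·log₂0.14 = 0.3971
  cell (1,s): −0.02·log₂0.02 = 0.1129
  cell (1,t): −0.17·log₂0.17 = 0.4346
  cell (2,r): −0.10·log₂0.10 = 0.3322
  cell (2,s): −0.02·log₂0.02 = 0.1129
  cell (2,t): −0.55·log₂0.55 = 0.4744
Sum = 1.864 bits.

1.864 bits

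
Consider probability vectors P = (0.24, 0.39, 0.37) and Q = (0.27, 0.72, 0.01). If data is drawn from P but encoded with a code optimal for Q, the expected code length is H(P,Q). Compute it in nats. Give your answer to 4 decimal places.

H(P,Q) = −Σ p·ln q.
  −0.24·ln(0.27) = 0.31424
  −0.39·ln(0.72) = 0.12812
  −0.37·ln(0.01) = 1.70391
H(P,Q) = 2.1463 nats.

2.1463 nats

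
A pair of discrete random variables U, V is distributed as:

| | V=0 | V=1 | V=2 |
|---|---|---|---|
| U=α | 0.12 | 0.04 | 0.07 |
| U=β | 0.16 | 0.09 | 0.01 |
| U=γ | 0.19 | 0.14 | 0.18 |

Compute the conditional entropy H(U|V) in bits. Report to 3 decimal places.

1.394 bits

Marginals: p(U) = (0.2300, 0.2600, 0.5100), p(V) = (0.4700, 0.2700, 0.2600).
H(U|V) = Σ p(V) · H(U|V=·).
  V=0: p=0.4700, H(U|V=0) = 1.5603
  V=1: p=0.2700, H(U|V=1) = 1.4278
  V=2: p=0.2600, H(U|V=2) = 1.0577
Weighted sum = 1.394 bits.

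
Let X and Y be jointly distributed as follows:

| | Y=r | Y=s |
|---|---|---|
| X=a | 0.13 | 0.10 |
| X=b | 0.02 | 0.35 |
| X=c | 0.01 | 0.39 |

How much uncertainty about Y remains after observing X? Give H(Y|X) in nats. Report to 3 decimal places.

0.282 nats

Chain rule: H(Y|X) = H(X,Y) − H(X).
Marginals: p(X) = (0.2300, 0.3700, 0.4000), p(Y) = (0.1600, 0.8400).
H(X,Y) = 1.3544 nats; H(X) = 1.0724 nats.
H(Y|X) = 1.3544 − 1.0724 = 0.282 nats.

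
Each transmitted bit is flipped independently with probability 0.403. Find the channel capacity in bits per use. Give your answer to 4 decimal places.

0.0273 bits

Binary symmetric channel: C = 1 − h₂(ε) where h₂ is the binary entropy function.
h₂(0.403) = −0.403·log₂0.403 − 0.597·log₂0.597 = 0.9727.
C = 1 − 0.9727 = 0.0273 bits per channel use.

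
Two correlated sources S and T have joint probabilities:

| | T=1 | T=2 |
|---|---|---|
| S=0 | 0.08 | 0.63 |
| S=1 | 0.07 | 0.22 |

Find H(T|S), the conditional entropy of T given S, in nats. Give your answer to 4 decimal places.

Chain rule: H(T|S) = H(S,T) − H(S).
Marginals: p(S) = (0.7100, 0.2900), p(T) = (0.1500, 0.8500).
H(S,T) = 1.0124 nats; H(S) = 0.6022 nats.
H(T|S) = 1.0124 − 0.6022 = 0.4102 nats.

0.4102 nats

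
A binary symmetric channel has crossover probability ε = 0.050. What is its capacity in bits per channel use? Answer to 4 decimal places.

0.7136 bits

Binary symmetric channel: C = 1 − h₂(ε) where h₂ is the binary entropy function.
h₂(0.050) = −0.050·log₂0.050 − 0.950·log₂0.950 = 0.2864.
C = 1 − 0.2864 = 0.7136 bits per channel use.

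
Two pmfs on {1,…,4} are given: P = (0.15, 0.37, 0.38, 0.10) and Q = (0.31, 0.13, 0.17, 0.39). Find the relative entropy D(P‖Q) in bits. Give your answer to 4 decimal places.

0.6459 bits

D(P‖Q) = Σ p·log₂(p/q).
  0.15·log₂(0.15/0.31) = -0.15710
  0.37·log₂(0.37/0.13) = 0.55834
  0.38·log₂(0.38/0.17) = 0.44098
  0.10·log₂(0.10/0.39) = -0.19635
D(P‖Q) = 0.6459 bits.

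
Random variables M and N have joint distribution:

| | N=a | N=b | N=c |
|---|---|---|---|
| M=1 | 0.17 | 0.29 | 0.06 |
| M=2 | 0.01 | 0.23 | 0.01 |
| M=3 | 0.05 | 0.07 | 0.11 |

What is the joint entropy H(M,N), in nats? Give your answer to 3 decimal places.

H(M,N) = −Σ p(x,y)·ln p(x,y) over all 9 cells.
  cell (1,a): −0.17·ln0.17 = 0.3012
  cell (1,b): −0.29·ln0.29 = 0.3590
  cell (1,c): −0.06·ln0.06 = 0.1688
  cell (2,a): −0.01·ln0.01 = 0.0461
  cell (2,b): −0.23·ln0.23 = 0.3380
  cell (2,c): −0.01·ln0.01 = 0.0461
  cell (3,a): −0.05·ln0.05 = 0.1498
  cell (3,b): −0.07·ln0.07 = 0.1861
  cell (3,c): −0.11·ln0.11 = 0.2428
Sum = 1.838 nats.

1.838 nats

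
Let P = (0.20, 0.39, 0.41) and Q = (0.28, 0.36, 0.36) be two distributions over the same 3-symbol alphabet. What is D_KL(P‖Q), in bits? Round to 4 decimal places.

D(P‖Q) = Σ p·log₂(p/q).
  0.20·log₂(0.20/0.28) = -0.09709
  0.39·log₂(0.39/0.36) = 0.04504
  0.41·log₂(0.41/0.36) = 0.07693
D(P‖Q) = 0.0249 bits.

0.0249 bits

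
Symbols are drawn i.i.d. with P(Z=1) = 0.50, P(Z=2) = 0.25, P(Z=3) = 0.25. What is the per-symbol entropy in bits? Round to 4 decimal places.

1.5000 bits

H(Z) = −Σ p·log₂ p.
  −(0.50)·log₂(0.50) = 0.50000
  −(0.25)·log₂(0.25) = 0.50000
  −(0.25)·log₂(0.25) = 0.50000
Sum: 0.50000 + 0.50000 + 0.50000 = 1.5000 bits.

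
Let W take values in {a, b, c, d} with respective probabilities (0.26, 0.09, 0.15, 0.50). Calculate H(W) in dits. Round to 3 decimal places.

0.520 dits

H(W) = −Σ p·log₁₀ p.
  −(0.26)·log₁₀(0.26) = 0.1521
  −(0.09)·log₁₀(0.09) = 0.0941
  −(0.15)·log₁₀(0.15) = 0.1236
  −(0.50)·log₁₀(0.50) = 0.1505
Sum: 0.1521 + 0.0941 + 0.1236 + 0.1505 = 0.520 dits.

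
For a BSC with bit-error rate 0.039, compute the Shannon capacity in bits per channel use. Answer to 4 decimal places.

Binary symmetric channel: C = 1 − h₂(ε) where h₂ is the binary entropy function.
h₂(0.039) = −0.039·log₂0.039 − 0.961·log₂0.961 = 0.2377.
C = 1 − 0.2377 = 0.7623 bits per channel use.

0.7623 bits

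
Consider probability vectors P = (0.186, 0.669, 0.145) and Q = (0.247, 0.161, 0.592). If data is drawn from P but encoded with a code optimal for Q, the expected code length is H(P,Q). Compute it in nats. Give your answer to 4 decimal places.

1.5579 nats

H(P,Q) = −Σ p·ln q.
  −0.186·ln(0.247) = 0.26010
  −0.669·ln(0.161) = 1.22183
  −0.145·ln(0.592) = 0.07602
H(P,Q) = 1.5579 nats.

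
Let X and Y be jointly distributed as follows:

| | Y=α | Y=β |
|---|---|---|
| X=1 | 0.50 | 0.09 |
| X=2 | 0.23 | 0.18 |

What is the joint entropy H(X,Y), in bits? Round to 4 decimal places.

H(X,Y) = −Σ p(x,y)·log₂ p(x,y) over all 4 cells.
  cell (1,α): −0.50·log₂0.50 = 0.50000
  cell (1,β): −0.09·log₂0.09 = 0.31265
  cell (2,α): −0.23·log₂0.23 = 0.48767
  cell (2,β): −0.18·log₂0.18 = 0.44531
Sum = 1.7456 bits.

1.7456 bits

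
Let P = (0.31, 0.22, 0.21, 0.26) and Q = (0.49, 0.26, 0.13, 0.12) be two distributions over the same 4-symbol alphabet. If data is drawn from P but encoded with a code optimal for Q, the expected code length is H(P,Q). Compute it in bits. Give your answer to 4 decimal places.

2.1600 bits

H(P,Q) = −Σ p·log₂ q.
  −0.31·log₂(0.49) = 0.31904
  −0.22·log₂(0.26) = 0.42755
  −0.21·log₂(0.13) = 0.61812
  −0.26·log₂(0.12) = 0.79531
H(P,Q) = 2.1600 bits.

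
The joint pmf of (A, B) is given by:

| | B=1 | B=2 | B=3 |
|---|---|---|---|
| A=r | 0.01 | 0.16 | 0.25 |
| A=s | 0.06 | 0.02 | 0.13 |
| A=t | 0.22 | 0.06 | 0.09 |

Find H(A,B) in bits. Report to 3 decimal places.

2.765 bits

H(A,B) = −Σ p(x,y)·log₂ p(x,y) over all 9 cells.
  cell (r,1): −0.01·log₂0.01 = 0.0664
  cell (r,2): −0.16·log₂0.16 = 0.4230
  cell (r,3): −0.25·log₂0.25 = 0.5000
  cell (s,1): −0.06·log₂0.06 = 0.2435
  cell (s,2): −0.02·log₂0.02 = 0.1129
  cell (s,3): −0.13·log₂0.13 = 0.3826
  cell (t,1): −0.22·log₂0.22 = 0.4806
  cell (t,2): −0.06·log₂0.06 = 0.2435
  cell (t,3): −0.09·log₂0.09 = 0.3127
Sum = 2.765 bits.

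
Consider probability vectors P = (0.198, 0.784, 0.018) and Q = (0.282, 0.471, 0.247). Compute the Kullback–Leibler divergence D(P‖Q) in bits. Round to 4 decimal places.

0.4073 bits

D(P‖Q) = Σ p·log₂(p/q).
  0.198·log₂(0.198/0.282) = -0.10102
  0.784·log₂(0.784/0.471) = 0.57634
  0.018·log₂(0.018/0.247) = -0.06801
D(P‖Q) = 0.4073 bits.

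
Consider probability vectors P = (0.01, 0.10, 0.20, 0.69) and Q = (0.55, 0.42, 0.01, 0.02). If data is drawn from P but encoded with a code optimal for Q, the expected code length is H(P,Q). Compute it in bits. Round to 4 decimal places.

H(P,Q) = −Σ p·log₂ q.
  −0.01·log₂(0.55) = 0.00862
  −0.10·log₂(0.42) = 0.12515
  −0.20·log₂(0.01) = 1.32877
  −0.69·log₂(0.02) = 3.89426
H(P,Q) = 5.3568 bits.

5.3568 bits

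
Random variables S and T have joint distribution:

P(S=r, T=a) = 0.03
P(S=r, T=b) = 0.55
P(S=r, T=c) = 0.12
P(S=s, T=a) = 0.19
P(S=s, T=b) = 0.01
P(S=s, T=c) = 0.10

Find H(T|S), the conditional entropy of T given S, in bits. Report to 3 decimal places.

Chain rule: H(T|S) = H(S,T) − H(S).
Marginals: p(S) = (0.7000, 0.3000), p(T) = (0.2200, 0.5600, 0.2200).
H(S,T) = 1.8471 bits; H(S) = 0.8813 bits.
H(T|S) = 1.8471 − 0.8813 = 0.966 bits.

0.966 bits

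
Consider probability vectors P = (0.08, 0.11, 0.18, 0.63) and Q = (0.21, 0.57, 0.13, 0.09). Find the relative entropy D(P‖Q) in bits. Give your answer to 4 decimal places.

D(P‖Q) = Σ p·log₂(p/q).
  0.08·log₂(0.08/0.21) = -0.11139
  0.11·log₂(0.11/0.57) = -0.26108
  0.18·log₂(0.18/0.13) = 0.08451
  0.63·log₂(0.63/0.09) = 1.76863
D(P‖Q) = 1.4807 bits.

1.4807 bits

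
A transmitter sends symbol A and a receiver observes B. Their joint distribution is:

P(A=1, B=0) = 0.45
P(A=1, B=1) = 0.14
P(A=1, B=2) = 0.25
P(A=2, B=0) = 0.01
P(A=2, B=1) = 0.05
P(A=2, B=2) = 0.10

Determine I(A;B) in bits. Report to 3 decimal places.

Marginals: p(A) = (0.8400, 0.1600), p(B) = (0.4600, 0.1900, 0.3500).
I(A;B) = H(A) + H(B) − H(A,B).
H(A) = 0.6343, H(B) = 1.5007, H(A,B) = 2.0302.
I(A;B) = 0.6343 + 1.5007 − 2.0302 = 0.105 bits.

0.105 bits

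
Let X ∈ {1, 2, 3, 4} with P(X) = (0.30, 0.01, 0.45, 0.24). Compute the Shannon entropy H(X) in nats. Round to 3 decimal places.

H(X) = −Σ p·ln p.
  −(0.30)·ln(0.30) = 0.3612
  −(0.01)·ln(0.01) = 0.0461
  −(0.45)·ln(0.45) = 0.3593
  −(0.24)·ln(0.24) = 0.3425
Sum: 0.3612 + 0.0461 + 0.3593 + 0.3425 = 1.109 nats.

1.109 nats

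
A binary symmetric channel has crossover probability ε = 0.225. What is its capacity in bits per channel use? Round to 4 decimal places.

0.2308 bits

Binary symmetric channel: C = 1 − h₂(ε) where h₂ is the binary entropy function.
h₂(0.225) = −0.225·log₂0.225 − 0.775·log₂0.775 = 0.7692.
C = 1 − 0.7692 = 0.2308 bits per channel use.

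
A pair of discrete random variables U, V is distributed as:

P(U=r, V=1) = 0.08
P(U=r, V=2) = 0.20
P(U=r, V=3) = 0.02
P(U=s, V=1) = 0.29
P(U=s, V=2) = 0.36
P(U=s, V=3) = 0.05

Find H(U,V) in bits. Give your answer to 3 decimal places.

H(U,V) = −Σ p(x,y)·log₂ p(x,y) over all 6 cells.
  cell (r,1): −0.08·log₂0.08 = 0.2915
  cell (r,2): −0.20·log₂0.20 = 0.4644
  cell (r,3): −0.02·log₂0.02 = 0.1129
  cell (s,1): −0.29·log₂0.29 = 0.5179
  cell (s,2): −0.36·log₂0.36 = 0.5306
  cell (s,3): −0.05·log₂0.05 = 0.2161
Sum = 2.133 bits.

2.133 bits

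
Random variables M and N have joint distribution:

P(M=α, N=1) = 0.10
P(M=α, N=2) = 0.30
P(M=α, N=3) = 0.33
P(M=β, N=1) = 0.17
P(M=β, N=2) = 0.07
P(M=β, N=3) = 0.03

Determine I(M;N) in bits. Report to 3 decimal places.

0.177 bits

Marginals: p(M) = (0.7300, 0.2700), p(N) = (0.2700, 0.3700, 0.3600).
I(M;N) = H(M) + H(N) − H(M,N).
H(M) = 0.8415, H(N) = 1.5714, H(M,N) = 2.2360.
I(M;N) = 0.8415 + 1.5714 − 2.2360 = 0.177 bits.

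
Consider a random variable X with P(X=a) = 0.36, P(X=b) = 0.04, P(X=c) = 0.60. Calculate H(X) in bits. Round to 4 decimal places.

1.1585 bits

H(X) = −Σ p·log₂ p.
  −(0.36)·log₂(0.36) = 0.53062
  −(0.04)·log₂(0.04) = 0.18575
  −(0.60)·log₂(0.60) = 0.44218
Sum: 0.53062 + 0.18575 + 0.44218 = 1.1585 bits.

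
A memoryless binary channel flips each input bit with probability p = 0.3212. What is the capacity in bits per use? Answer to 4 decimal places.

Binary symmetric channel: C = 1 − h₂(ε) where h₂ is the binary entropy function.
h₂(0.3212) = −0.3212·log₂0.3212 − 0.6788·log₂0.6788 = 0.9057.
C = 1 − 0.9057 = 0.0943 bits per channel use.

0.0943 bits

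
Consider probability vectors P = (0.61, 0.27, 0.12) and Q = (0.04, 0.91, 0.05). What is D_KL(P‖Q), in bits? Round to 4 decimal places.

D(P‖Q) = Σ p·log₂(p/q).
  0.61·log₂(0.61/0.04) = 2.39775
  0.27·log₂(0.27/0.91) = -0.47328
  0.12·log₂(0.12/0.05) = 0.15156
D(P‖Q) = 2.0760 bits.

2.0760 bits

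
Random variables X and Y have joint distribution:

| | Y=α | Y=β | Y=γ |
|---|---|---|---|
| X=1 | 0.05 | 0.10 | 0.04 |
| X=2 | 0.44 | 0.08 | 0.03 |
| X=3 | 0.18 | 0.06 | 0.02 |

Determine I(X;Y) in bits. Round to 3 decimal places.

0.129 bits

Marginals: p(X) = (0.1900, 0.5500, 0.2600), p(Y) = (0.6700, 0.2400, 0.0900).
I(X;Y) = H(X) + H(Y) − H(X,Y).
H(X) = 1.4349, H(Y) = 1.1939, H(X,Y) = 2.5002.
I(X;Y) = 1.4349 + 1.1939 − 2.5002 = 0.129 bits.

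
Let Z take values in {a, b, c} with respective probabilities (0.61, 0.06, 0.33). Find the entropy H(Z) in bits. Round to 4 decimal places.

H(Z) = −Σ p·log₂ p.
  −(0.61)·log₂(0.61) = 0.43500
  −(0.06)·log₂(0.06) = 0.24353
  −(0.33)·log₂(0.33) = 0.52782
Sum: 0.43500 + 0.24353 + 0.52782 = 1.2064 bits.

1.2064 bits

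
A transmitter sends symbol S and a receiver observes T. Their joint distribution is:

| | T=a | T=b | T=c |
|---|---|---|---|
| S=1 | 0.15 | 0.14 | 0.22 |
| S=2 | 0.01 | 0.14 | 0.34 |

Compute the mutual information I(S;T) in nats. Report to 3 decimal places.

Marginals: p(S) = (0.5100, 0.4900), p(T) = (0.1600, 0.2800, 0.5600).
I(S;T) = H(S) + H(T) − H(S,T).
H(S) = 0.6929, H(T) = 0.9743, H(S,T) = 1.5810.
I(S;T) = 0.6929 + 0.9743 − 1.5810 = 0.086 nats.

0.086 nats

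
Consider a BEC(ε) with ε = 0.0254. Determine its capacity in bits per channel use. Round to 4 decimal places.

Binary erasure channel: capacity C = 1 − ε.
C = 1 − 0.0254 = 0.9746 bits per channel use.

0.9746 bits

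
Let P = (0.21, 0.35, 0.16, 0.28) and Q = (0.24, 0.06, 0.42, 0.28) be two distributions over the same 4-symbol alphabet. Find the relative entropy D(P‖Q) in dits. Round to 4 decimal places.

D(P‖Q) = Σ p·log₁₀(p/q).
  0.21·log₁₀(0.21/0.24) = -0.01218
  0.35·log₁₀(0.35/0.06) = 0.26807
  0.16·log₁₀(0.16/0.42) = -0.06706
  0.28·log₁₀(0.28/0.28) = 0.00000
D(P‖Q) = 0.1888 dits.

0.1888 dits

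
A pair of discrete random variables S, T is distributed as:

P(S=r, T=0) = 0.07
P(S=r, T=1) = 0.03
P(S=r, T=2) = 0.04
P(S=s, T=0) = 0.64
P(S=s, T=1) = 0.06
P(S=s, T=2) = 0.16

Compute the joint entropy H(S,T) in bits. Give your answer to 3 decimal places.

1.685 bits

H(S,T) = −Σ p(x,y)·log₂ p(x,y) over all 6 cells.
  cell (r,0): −0.07·log₂0.07 = 0.2686
  cell (r,1): −0.03·log₂0.03 = 0.1518
  cell (r,2): −0.04·log₂0.04 = 0.1858
  cell (s,0): −0.64·log₂0.64 = 0.4121
  cell (s,1): −0.06·log₂0.06 = 0.2435
  cell (s,2): −0.16·log₂0.16 = 0.4230
Sum = 1.685 bits.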